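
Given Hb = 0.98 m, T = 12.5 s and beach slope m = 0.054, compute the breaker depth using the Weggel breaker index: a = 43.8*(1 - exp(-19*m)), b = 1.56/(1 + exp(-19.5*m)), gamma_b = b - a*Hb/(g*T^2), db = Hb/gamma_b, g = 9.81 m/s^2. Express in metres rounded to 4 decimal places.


a = 43.8 * (1 - exp(-19 * m))
exp(-19 * 0.054) = exp(-1.0260) = 0.358438
a = 43.8 * (1 - 0.358438) = 28.100422
b = 1.56 / (1 + exp(-19.5 * m))
exp(-19.5 * 0.054) = exp(-1.0530) = 0.348890
b = 1.56 / (1 + 0.348890) = 1.156507
Hb / (g * T^2) = 0.98 / (9.81 * 12.5^2) = 0.98 / 1532.8125 = 0.00063935
gamma_b = b - a * Hb/(g*T^2) = 1.156507 - 28.100422 * 0.00063935 = 1.138541
db = Hb / gamma_b = 0.98 / 1.138541
db = 0.8608 m

0.8608


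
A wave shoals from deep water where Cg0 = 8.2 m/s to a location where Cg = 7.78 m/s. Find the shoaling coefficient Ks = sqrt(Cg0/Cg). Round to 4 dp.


Ks = sqrt(Cg0 / Cg)
Ks = sqrt(8.2 / 7.78)
Ks = sqrt(1.0540)
Ks = 1.0266

1.0266


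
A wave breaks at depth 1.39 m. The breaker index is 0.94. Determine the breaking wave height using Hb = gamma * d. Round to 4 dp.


Hb = gamma * d
Hb = 0.94 * 1.39
Hb = 1.3066 m

1.3066


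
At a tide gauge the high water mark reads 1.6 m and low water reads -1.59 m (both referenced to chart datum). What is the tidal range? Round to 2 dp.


Tidal range = High water - Low water
Tidal range = 1.6 - (-1.59)
Tidal range = 3.19 m

3.19


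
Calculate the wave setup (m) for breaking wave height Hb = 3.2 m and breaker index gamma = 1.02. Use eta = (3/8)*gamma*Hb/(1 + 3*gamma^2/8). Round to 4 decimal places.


eta = (3/8) * gamma * Hb / (1 + 3*gamma^2/8)
Numerator = (3/8) * 1.02 * 3.2 = 1.224000
Denominator = 1 + 3*1.02^2/8 = 1 + 0.390150 = 1.390150
eta = 1.224000 / 1.390150
eta = 0.8805 m

0.8805


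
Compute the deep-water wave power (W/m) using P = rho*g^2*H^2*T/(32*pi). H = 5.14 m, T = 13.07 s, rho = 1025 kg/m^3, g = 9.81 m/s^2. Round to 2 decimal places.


P = rho * g^2 * H^2 * T / (32 * pi)
P = 1025 * 9.81^2 * 5.14^2 * 13.07 / (32 * pi)
P = 1025 * 96.2361 * 26.4196 * 13.07 / 100.53096
P = 338815.96 W/m

338815.96


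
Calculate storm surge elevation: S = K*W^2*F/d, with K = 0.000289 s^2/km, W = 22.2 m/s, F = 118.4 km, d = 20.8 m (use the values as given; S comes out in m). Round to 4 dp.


S = K * W^2 * F / d
W^2 = 22.2^2 = 492.84
S = 0.000289 * 492.84 * 118.4 / 20.8
Numerator = 0.000289 * 492.84 * 118.4 = 16.863802
S = 16.863802 / 20.8 = 0.8108 m

0.8108


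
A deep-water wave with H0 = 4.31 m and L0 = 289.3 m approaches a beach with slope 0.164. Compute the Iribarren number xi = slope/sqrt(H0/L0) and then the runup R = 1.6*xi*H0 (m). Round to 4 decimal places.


xi = slope / sqrt(H0/L0)
H0/L0 = 4.31/289.3 = 0.014898
sqrt(0.014898) = 0.122057
xi = 0.164 / 0.122057 = 1.343629
R = 1.6 * xi * H0 = 1.6 * 1.343629 * 4.31
R = 9.2657 m

9.2657


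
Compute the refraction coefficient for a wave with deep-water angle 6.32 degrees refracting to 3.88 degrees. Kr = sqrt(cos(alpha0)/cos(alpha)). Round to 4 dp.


Kr = sqrt(cos(alpha0) / cos(alpha))
cos(6.32) = 0.993923
cos(3.88) = 0.997708
Kr = sqrt(0.993923 / 0.997708)
Kr = sqrt(0.996206)
Kr = 0.9981

0.9981


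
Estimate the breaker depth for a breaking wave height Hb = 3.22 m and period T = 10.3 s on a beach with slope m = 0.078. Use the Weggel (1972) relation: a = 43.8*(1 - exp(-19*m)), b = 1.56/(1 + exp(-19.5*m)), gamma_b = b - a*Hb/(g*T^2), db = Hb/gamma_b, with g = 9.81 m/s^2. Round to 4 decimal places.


a = 43.8 * (1 - exp(-19 * m))
exp(-19 * 0.078) = exp(-1.4820) = 0.227183
a = 43.8 * (1 - 0.227183) = 33.849390
b = 1.56 / (1 + exp(-19.5 * m))
exp(-19.5 * 0.078) = exp(-1.5210) = 0.218493
b = 1.56 / (1 + 0.218493) = 1.280270
Hb / (g * T^2) = 3.22 / (9.81 * 10.3^2) = 3.22 / 1040.7429 = 0.00309394
gamma_b = b - a * Hb/(g*T^2) = 1.280270 - 33.849390 * 0.00309394 = 1.175542
db = Hb / gamma_b = 3.22 / 1.175542
db = 2.7392 m

2.7392


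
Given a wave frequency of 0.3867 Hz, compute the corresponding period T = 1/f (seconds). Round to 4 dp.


T = 1 / f
T = 1 / 0.3867
T = 2.5860 s

2.5860


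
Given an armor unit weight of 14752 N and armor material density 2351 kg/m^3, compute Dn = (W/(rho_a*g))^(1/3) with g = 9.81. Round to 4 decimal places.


V = W / (rho_a * g)
V = 14752 / (2351 * 9.81)
V = 14752 / 23063.31
V = 0.639631 m^3
Dn = V^(1/3) = 0.639631^(1/3)
Dn = 0.8616 m

0.8616


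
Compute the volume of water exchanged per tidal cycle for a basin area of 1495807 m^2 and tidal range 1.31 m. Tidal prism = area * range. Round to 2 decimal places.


Tidal prism = Area * Tidal range
P = 1495807 * 1.31
P = 1959507.17 m^3

1959507.17


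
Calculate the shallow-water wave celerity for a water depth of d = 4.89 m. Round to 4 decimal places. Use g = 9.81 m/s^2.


Using the shallow-water approximation:
C = sqrt(g * d) = sqrt(9.81 * 4.89)
C = sqrt(47.9709)
C = 6.9261 m/s

6.9261


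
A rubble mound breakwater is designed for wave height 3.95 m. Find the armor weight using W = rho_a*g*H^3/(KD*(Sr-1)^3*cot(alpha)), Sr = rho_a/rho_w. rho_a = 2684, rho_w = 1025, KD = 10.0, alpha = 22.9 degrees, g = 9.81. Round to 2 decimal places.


Sr = rho_a / rho_w = 2684 / 1025 = 2.618537
(Sr - 1) = 1.618537
(Sr - 1)^3 = 4.240017
cot(22.9) = 1 / tan(22.9) = 1 / 0.422417 = 2.367332
Numerator = 2684 * 9.81 * 3.95^3 = 1622717.0739
Denominator = 10.0 * 4.240017 * 2.367332 = 100.375252
W = 1622717.0739 / 100.375252
W = 16166.51 N

16166.51


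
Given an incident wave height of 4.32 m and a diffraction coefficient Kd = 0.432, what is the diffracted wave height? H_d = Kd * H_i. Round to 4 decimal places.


H_d = Kd * H_i
H_d = 0.432 * 4.32
H_d = 1.8662 m

1.8662


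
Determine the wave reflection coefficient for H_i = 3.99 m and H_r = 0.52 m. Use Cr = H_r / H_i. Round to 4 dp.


Cr = H_r / H_i
Cr = 0.52 / 3.99
Cr = 0.1303

0.1303


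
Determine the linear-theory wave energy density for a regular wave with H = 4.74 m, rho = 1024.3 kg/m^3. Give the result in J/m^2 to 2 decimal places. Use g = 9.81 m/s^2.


E = (1/8) * rho * g * H^2
E = (1/8) * 1024.3 * 9.81 * 4.74^2
E = 0.125 * 1024.3 * 9.81 * 22.4676
E = 28220.38 J/m^2

28220.38


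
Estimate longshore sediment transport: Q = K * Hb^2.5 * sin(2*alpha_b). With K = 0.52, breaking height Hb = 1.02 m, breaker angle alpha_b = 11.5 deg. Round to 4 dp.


Q = K * Hb^2.5 * sin(2 * alpha_b)
Hb^2.5 = 1.02^2.5 = 1.050752
sin(2 * 11.5) = sin(23.0) = 0.390731
Q = 0.52 * 1.050752 * 0.390731
Q = 0.2135 m^3/s

0.2135


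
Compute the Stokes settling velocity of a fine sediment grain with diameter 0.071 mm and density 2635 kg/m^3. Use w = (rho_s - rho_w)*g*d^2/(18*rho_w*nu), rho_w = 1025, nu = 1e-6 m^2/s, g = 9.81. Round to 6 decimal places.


w = (rho_s - rho_w) * g * d^2 / (18 * rho_w * nu)
d = 0.071 mm = 0.000071 m
rho_s - rho_w = 2635 - 1025 = 1610
Numerator = 1610 * 9.81 * (0.000071)^2 = 0.000079618058
Denominator = 18 * 1025 * 1e-6 = 0.018450
w = 0.004315 m/s

0.004315


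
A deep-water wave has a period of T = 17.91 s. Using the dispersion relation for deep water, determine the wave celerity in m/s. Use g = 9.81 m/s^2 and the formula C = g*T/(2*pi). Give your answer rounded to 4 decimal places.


We use the deep-water celerity formula:
C = g * T / (2 * pi)
C = 9.81 * 17.91 / (2 * 3.14159...)
C = 175.697100 / 6.283185
C = 27.9631 m/s

27.9631


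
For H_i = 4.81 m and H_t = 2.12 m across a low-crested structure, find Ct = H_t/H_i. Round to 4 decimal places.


Ct = H_t / H_i
Ct = 2.12 / 4.81
Ct = 0.4407

0.4407


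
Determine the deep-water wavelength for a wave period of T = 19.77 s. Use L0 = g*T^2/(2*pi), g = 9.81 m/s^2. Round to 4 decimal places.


L0 = g * T^2 / (2 * pi)
L0 = 9.81 * 19.77^2 / (2 * pi)
L0 = 9.81 * 390.8529 / 6.28319
L0 = 3834.2669 / 6.28319
L0 = 610.2425 m

610.2425


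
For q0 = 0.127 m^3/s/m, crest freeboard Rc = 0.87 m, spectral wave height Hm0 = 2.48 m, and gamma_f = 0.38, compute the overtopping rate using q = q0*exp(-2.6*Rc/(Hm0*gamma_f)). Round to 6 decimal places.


q = q0 * exp(-2.6 * Rc / (Hm0 * gamma_f))
Exponent = -2.6 * 0.87 / (2.48 * 0.38)
= -2.6 * 0.87 / 0.9424
= -2.400255
exp(-2.400255) = 0.090695
q = 0.127 * 0.090695
q = 0.011518 m^3/s/m

0.011518


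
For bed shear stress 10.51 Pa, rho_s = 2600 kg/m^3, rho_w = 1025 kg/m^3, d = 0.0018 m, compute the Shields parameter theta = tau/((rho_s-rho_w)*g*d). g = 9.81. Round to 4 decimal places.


theta = tau / ((rho_s - rho_w) * g * d)
rho_s - rho_w = 2600 - 1025 = 1575
Denominator = 1575 * 9.81 * 0.0018 = 27.811350
theta = 10.51 / 27.811350
theta = 0.3779

0.3779


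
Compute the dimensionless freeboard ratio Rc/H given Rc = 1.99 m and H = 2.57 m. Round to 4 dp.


Relative freeboard = Rc / H
= 1.99 / 2.57
= 0.7743

0.7743


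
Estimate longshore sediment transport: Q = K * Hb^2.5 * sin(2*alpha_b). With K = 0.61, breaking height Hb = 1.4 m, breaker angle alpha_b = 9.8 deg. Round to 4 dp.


Q = K * Hb^2.5 * sin(2 * alpha_b)
Hb^2.5 = 1.4^2.5 = 2.319103
sin(2 * 9.8) = sin(19.6) = 0.335452
Q = 0.61 * 2.319103 * 0.335452
Q = 0.4745 m^3/s

0.4745


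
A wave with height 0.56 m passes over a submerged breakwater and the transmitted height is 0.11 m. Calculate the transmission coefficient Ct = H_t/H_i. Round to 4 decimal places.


Ct = H_t / H_i
Ct = 0.11 / 0.56
Ct = 0.1964

0.1964


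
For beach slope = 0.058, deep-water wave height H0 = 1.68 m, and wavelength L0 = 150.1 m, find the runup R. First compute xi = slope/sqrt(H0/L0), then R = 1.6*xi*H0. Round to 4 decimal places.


xi = slope / sqrt(H0/L0)
H0/L0 = 1.68/150.1 = 0.011193
sqrt(0.011193) = 0.105795
xi = 0.058 / 0.105795 = 0.548231
R = 1.6 * xi * H0 = 1.6 * 0.548231 * 1.68
R = 1.4736 m

1.4736


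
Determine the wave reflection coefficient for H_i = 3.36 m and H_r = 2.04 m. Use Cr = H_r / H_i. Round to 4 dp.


Cr = H_r / H_i
Cr = 2.04 / 3.36
Cr = 0.6071

0.6071


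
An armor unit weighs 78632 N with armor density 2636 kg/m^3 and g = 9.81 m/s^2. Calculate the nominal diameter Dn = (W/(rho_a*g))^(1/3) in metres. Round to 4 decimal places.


V = W / (rho_a * g)
V = 78632 / (2636 * 9.81)
V = 78632 / 25859.16
V = 3.040779 m^3
Dn = V^(1/3) = 3.040779^(1/3)
Dn = 1.4488 m

1.4488


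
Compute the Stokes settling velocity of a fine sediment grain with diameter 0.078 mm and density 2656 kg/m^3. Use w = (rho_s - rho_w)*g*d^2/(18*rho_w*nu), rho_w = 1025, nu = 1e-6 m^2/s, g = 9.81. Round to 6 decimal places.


w = (rho_s - rho_w) * g * d^2 / (18 * rho_w * nu)
d = 0.078 mm = 0.000078 m
rho_s - rho_w = 2656 - 1025 = 1631
Numerator = 1631 * 9.81 * (0.000078)^2 = 0.000097344669
Denominator = 18 * 1025 * 1e-6 = 0.018450
w = 0.005276 m/s

0.005276


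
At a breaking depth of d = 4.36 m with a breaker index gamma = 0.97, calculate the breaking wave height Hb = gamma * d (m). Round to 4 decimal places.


Hb = gamma * d
Hb = 0.97 * 4.36
Hb = 4.2292 m

4.2292


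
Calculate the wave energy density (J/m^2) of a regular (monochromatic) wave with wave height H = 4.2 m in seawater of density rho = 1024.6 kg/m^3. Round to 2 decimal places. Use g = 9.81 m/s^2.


E = (1/8) * rho * g * H^2
E = (1/8) * 1024.6 * 9.81 * 4.2^2
E = 0.125 * 1024.6 * 9.81 * 17.6400
E = 22163.17 J/m^2

22163.17


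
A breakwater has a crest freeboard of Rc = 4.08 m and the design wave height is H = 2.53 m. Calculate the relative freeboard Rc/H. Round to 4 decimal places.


Relative freeboard = Rc / H
= 4.08 / 2.53
= 1.6126

1.6126


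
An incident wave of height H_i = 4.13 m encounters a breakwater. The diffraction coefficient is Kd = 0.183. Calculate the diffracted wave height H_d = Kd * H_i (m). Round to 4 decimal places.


H_d = Kd * H_i
H_d = 0.183 * 4.13
H_d = 0.7558 m

0.7558


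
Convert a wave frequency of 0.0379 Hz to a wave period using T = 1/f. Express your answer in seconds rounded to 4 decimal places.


T = 1 / f
T = 1 / 0.0379
T = 26.3852 s

26.3852


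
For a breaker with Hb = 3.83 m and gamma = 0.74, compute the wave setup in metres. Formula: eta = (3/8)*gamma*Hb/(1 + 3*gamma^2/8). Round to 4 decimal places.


eta = (3/8) * gamma * Hb / (1 + 3*gamma^2/8)
Numerator = (3/8) * 0.74 * 3.83 = 1.062825
Denominator = 1 + 3*0.74^2/8 = 1 + 0.205350 = 1.205350
eta = 1.062825 / 1.205350
eta = 0.8818 m

0.8818


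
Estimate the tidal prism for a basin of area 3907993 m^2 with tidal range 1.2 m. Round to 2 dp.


Tidal prism = Area * Tidal range
P = 3907993 * 1.2
P = 4689591.60 m^3

4689591.60


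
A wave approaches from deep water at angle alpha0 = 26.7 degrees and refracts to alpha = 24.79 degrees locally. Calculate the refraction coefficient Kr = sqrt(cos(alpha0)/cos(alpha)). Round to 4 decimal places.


Kr = sqrt(cos(alpha0) / cos(alpha))
cos(26.7) = 0.893371
cos(24.79) = 0.907851
Kr = sqrt(0.893371 / 0.907851)
Kr = sqrt(0.984051)
Kr = 0.9920

0.9920


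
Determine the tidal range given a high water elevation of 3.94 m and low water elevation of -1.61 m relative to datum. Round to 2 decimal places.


Tidal range = High water - Low water
Tidal range = 3.94 - (-1.61)
Tidal range = 5.55 m

5.55


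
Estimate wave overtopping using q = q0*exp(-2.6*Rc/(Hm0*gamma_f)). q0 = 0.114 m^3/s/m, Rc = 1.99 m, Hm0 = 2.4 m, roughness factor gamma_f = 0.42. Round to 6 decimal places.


q = q0 * exp(-2.6 * Rc / (Hm0 * gamma_f))
Exponent = -2.6 * 1.99 / (2.4 * 0.42)
= -2.6 * 1.99 / 1.0080
= -5.132937
exp(-5.132937) = 0.005899
q = 0.114 * 0.005899
q = 0.000673 m^3/s/m

0.000673


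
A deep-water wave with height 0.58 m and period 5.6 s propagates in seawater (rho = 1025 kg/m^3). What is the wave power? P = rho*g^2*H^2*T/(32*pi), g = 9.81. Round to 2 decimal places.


P = rho * g^2 * H^2 * T / (32 * pi)
P = 1025 * 9.81^2 * 0.58^2 * 5.6 / (32 * pi)
P = 1025 * 96.2361 * 0.3364 * 5.6 / 100.53096
P = 1848.44 W/m

1848.44


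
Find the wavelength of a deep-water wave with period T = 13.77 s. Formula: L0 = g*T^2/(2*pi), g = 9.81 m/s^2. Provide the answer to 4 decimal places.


L0 = g * T^2 / (2 * pi)
L0 = 9.81 * 13.77^2 / (2 * pi)
L0 = 9.81 * 189.6129 / 6.28319
L0 = 1860.1025 / 6.28319
L0 = 296.0445 m

296.0445


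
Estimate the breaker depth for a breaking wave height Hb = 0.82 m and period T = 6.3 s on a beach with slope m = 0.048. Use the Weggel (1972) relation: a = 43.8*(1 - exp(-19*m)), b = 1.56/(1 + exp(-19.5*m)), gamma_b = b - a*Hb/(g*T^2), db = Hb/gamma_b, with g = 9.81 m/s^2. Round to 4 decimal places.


a = 43.8 * (1 - exp(-19 * m))
exp(-19 * 0.048) = exp(-0.9120) = 0.401720
a = 43.8 * (1 - 0.401720) = 26.204665
b = 1.56 / (1 + exp(-19.5 * m))
exp(-19.5 * 0.048) = exp(-0.9360) = 0.392193
b = 1.56 / (1 + 0.392193) = 1.120534
Hb / (g * T^2) = 0.82 / (9.81 * 6.3^2) = 0.82 / 389.3589 = 0.00210603
gamma_b = b - a * Hb/(g*T^2) = 1.120534 - 26.204665 * 0.00210603 = 1.065346
db = Hb / gamma_b = 0.82 / 1.065346
db = 0.7697 m

0.7697


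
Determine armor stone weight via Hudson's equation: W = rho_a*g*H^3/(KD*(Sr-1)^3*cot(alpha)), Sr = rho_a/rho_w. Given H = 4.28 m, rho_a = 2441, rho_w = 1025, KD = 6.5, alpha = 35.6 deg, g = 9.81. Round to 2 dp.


Sr = rho_a / rho_w = 2441 / 1025 = 2.381463
(Sr - 1) = 1.381463
(Sr - 1)^3 = 2.636442
cot(35.6) = 1 / tan(35.6) = 1 / 0.715930 = 1.396785
Numerator = 2441 * 9.81 * 4.28^3 = 1877448.7640
Denominator = 6.5 * 2.636442 * 1.396785 = 23.936528
W = 1877448.7640 / 23.936528
W = 78434.47 N

78434.47


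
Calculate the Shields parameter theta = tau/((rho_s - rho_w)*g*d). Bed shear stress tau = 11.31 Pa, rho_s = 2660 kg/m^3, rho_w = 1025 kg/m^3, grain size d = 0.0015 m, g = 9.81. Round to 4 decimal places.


theta = tau / ((rho_s - rho_w) * g * d)
rho_s - rho_w = 2660 - 1025 = 1635
Denominator = 1635 * 9.81 * 0.0015 = 24.059025
theta = 11.31 / 24.059025
theta = 0.4701

0.4701


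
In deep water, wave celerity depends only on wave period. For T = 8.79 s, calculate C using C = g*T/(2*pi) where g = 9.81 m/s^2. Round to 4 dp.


We use the deep-water celerity formula:
C = g * T / (2 * pi)
C = 9.81 * 8.79 / (2 * 3.14159...)
C = 86.229900 / 6.283185
C = 13.7239 m/s

13.7239


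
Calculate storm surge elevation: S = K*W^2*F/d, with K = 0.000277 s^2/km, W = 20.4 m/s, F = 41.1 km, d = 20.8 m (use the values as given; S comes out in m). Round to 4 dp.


S = K * W^2 * F / d
W^2 = 20.4^2 = 416.16
S = 0.000277 * 416.16 * 41.1 / 20.8
Numerator = 0.000277 * 416.16 * 41.1 = 4.737857
S = 4.737857 / 20.8 = 0.2278 m

0.2278


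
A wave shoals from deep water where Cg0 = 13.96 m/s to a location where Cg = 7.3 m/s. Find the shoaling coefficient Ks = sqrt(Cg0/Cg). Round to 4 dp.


Ks = sqrt(Cg0 / Cg)
Ks = sqrt(13.96 / 7.3)
Ks = sqrt(1.9123)
Ks = 1.3829

1.3829


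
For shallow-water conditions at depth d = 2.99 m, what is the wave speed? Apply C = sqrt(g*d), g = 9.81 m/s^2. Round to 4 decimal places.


Using the shallow-water approximation:
C = sqrt(g * d) = sqrt(9.81 * 2.99)
C = sqrt(29.3319)
C = 5.4159 m/s

5.4159


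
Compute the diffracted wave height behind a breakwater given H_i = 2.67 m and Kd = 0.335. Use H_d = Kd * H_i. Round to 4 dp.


H_d = Kd * H_i
H_d = 0.335 * 2.67
H_d = 0.8945 m

0.8945


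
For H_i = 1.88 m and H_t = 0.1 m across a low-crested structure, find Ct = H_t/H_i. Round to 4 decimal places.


Ct = H_t / H_i
Ct = 0.1 / 1.88
Ct = 0.0532

0.0532


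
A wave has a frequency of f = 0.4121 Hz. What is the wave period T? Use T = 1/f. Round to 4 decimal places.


T = 1 / f
T = 1 / 0.4121
T = 2.4266 s

2.4266


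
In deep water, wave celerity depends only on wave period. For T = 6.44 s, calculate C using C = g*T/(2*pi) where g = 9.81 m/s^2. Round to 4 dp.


We use the deep-water celerity formula:
C = g * T / (2 * pi)
C = 9.81 * 6.44 / (2 * 3.14159...)
C = 63.176400 / 6.283185
C = 10.0548 m/s

10.0548


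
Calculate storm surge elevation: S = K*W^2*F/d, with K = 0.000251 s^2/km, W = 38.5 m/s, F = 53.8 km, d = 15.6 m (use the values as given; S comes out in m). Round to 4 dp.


S = K * W^2 * F / d
W^2 = 38.5^2 = 1482.25
S = 0.000251 * 1482.25 * 53.8 / 15.6
Numerator = 0.000251 * 1482.25 * 53.8 = 20.016008
S = 20.016008 / 15.6 = 1.2831 m

1.2831


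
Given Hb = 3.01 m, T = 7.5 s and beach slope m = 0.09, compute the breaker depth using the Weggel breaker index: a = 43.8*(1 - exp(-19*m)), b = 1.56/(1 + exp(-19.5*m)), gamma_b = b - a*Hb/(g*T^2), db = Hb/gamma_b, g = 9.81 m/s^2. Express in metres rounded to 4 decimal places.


a = 43.8 * (1 - exp(-19 * m))
exp(-19 * 0.09) = exp(-1.7100) = 0.180866
a = 43.8 * (1 - 0.180866) = 35.878078
b = 1.56 / (1 + exp(-19.5 * m))
exp(-19.5 * 0.09) = exp(-1.7550) = 0.172907
b = 1.56 / (1 + 0.172907) = 1.330028
Hb / (g * T^2) = 3.01 / (9.81 * 7.5^2) = 3.01 / 551.8125 = 0.00545475
gamma_b = b - a * Hb/(g*T^2) = 1.330028 - 35.878078 * 0.00545475 = 1.134322
db = Hb / gamma_b = 3.01 / 1.134322
db = 2.6536 m

2.6536


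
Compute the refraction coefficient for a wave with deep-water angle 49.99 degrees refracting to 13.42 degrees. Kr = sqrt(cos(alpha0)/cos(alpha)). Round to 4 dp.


Kr = sqrt(cos(alpha0) / cos(alpha))
cos(49.99) = 0.642921
cos(13.42) = 0.972695
Kr = sqrt(0.642921 / 0.972695)
Kr = sqrt(0.660969)
Kr = 0.8130

0.8130


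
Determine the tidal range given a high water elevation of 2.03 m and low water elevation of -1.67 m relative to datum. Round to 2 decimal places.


Tidal range = High water - Low water
Tidal range = 2.03 - (-1.67)
Tidal range = 3.70 m

3.70


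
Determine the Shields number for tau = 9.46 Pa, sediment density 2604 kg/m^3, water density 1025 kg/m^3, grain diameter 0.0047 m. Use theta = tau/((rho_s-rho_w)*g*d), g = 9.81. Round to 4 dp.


theta = tau / ((rho_s - rho_w) * g * d)
rho_s - rho_w = 2604 - 1025 = 1579
Denominator = 1579 * 9.81 * 0.0047 = 72.802953
theta = 9.46 / 72.802953
theta = 0.1299

0.1299


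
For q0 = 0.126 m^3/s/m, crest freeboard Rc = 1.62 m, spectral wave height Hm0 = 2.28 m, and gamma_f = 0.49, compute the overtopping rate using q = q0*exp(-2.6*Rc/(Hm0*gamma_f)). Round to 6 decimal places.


q = q0 * exp(-2.6 * Rc / (Hm0 * gamma_f))
Exponent = -2.6 * 1.62 / (2.28 * 0.49)
= -2.6 * 1.62 / 1.1172
= -3.770140
exp(-3.770140) = 0.023049
q = 0.126 * 0.023049
q = 0.002904 m^3/s/m

0.002904


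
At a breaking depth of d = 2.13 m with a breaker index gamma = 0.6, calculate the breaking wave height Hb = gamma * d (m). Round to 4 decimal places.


Hb = gamma * d
Hb = 0.6 * 2.13
Hb = 1.2780 m

1.2780


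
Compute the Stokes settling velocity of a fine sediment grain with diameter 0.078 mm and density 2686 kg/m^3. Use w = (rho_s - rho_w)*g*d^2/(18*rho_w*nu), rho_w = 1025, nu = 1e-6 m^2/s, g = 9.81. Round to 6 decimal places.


w = (rho_s - rho_w) * g * d^2 / (18 * rho_w * nu)
d = 0.078 mm = 0.000078 m
rho_s - rho_w = 2686 - 1025 = 1661
Numerator = 1661 * 9.81 * (0.000078)^2 = 0.000099135190
Denominator = 18 * 1025 * 1e-6 = 0.018450
w = 0.005373 m/s

0.005373


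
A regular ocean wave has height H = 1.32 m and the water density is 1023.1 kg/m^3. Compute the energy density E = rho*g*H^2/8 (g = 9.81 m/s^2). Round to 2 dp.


E = (1/8) * rho * g * H^2
E = (1/8) * 1023.1 * 9.81 * 1.32^2
E = 0.125 * 1023.1 * 9.81 * 1.7424
E = 2185.97 J/m^2

2185.97


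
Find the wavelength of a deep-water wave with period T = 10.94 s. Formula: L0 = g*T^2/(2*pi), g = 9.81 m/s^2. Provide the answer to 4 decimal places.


L0 = g * T^2 / (2 * pi)
L0 = 9.81 * 10.94^2 / (2 * pi)
L0 = 9.81 * 119.6836 / 6.28319
L0 = 1174.0961 / 6.28319
L0 = 186.8632 m

186.8632


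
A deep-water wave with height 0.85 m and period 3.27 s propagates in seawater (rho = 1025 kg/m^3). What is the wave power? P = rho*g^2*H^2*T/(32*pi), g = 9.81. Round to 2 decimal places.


P = rho * g^2 * H^2 * T / (32 * pi)
P = 1025 * 9.81^2 * 0.85^2 * 3.27 / (32 * pi)
P = 1025 * 96.2361 * 0.7225 * 3.27 / 100.53096
P = 2318.18 W/m

2318.18


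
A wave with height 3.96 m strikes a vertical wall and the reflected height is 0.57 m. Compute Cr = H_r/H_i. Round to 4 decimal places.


Cr = H_r / H_i
Cr = 0.57 / 3.96
Cr = 0.1439

0.1439


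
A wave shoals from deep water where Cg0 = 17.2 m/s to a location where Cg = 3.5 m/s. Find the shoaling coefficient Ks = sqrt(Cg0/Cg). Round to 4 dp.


Ks = sqrt(Cg0 / Cg)
Ks = sqrt(17.2 / 3.5)
Ks = sqrt(4.9143)
Ks = 2.2168

2.2168


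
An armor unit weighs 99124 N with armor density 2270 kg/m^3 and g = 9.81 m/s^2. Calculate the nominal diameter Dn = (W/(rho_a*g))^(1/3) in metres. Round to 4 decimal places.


V = W / (rho_a * g)
V = 99124 / (2270 * 9.81)
V = 99124 / 22268.70
V = 4.451270 m^3
Dn = V^(1/3) = 4.451270^(1/3)
Dn = 1.6450 m

1.6450


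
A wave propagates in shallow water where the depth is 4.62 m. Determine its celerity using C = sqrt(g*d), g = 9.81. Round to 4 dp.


Using the shallow-water approximation:
C = sqrt(g * d) = sqrt(9.81 * 4.62)
C = sqrt(45.3222)
C = 6.7322 m/s

6.7322


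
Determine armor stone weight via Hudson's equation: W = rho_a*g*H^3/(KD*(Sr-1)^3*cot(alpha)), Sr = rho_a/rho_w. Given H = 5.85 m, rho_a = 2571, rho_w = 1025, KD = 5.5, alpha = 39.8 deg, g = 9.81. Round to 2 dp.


Sr = rho_a / rho_w = 2571 / 1025 = 2.508293
(Sr - 1) = 1.508293
(Sr - 1)^3 = 3.431286
cot(39.8) = 1 / tan(39.8) = 1 / 0.833169 = 1.200237
Numerator = 2571 * 9.81 * 5.85^3 = 5049387.2870
Denominator = 5.5 * 3.431286 * 1.200237 = 22.650963
W = 5049387.2870 / 22.650963
W = 222921.53 N

222921.53


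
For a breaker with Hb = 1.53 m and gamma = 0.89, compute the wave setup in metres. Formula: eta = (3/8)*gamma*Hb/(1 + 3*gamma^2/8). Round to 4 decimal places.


eta = (3/8) * gamma * Hb / (1 + 3*gamma^2/8)
Numerator = (3/8) * 0.89 * 1.53 = 0.510637
Denominator = 1 + 3*0.89^2/8 = 1 + 0.297038 = 1.297038
eta = 0.510637 / 1.297038
eta = 0.3937 m

0.3937


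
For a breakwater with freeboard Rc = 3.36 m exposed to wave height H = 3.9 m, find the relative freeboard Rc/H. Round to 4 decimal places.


Relative freeboard = Rc / H
= 3.36 / 3.9
= 0.8615

0.8615


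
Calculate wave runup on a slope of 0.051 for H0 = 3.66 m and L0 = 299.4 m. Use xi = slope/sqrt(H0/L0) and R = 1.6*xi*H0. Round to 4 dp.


xi = slope / sqrt(H0/L0)
H0/L0 = 3.66/299.4 = 0.012224
sqrt(0.012224) = 0.110564
xi = 0.051 / 0.110564 = 0.461270
R = 1.6 * xi * H0 = 1.6 * 0.461270 * 3.66
R = 2.7012 m

2.7012


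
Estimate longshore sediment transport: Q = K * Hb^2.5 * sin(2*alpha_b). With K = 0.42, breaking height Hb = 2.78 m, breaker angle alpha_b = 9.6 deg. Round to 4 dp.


Q = K * Hb^2.5 * sin(2 * alpha_b)
Hb^2.5 = 2.78^2.5 = 12.885818
sin(2 * 9.6) = sin(19.2) = 0.328867
Q = 0.42 * 12.885818 * 0.328867
Q = 1.7798 m^3/s

1.7798


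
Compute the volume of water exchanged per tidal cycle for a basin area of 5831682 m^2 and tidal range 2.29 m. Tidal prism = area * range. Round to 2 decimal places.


Tidal prism = Area * Tidal range
P = 5831682 * 2.29
P = 13354551.78 m^3

13354551.78


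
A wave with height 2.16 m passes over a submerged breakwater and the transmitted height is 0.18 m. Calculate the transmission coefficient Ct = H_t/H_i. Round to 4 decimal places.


Ct = H_t / H_i
Ct = 0.18 / 2.16
Ct = 0.0833

0.0833


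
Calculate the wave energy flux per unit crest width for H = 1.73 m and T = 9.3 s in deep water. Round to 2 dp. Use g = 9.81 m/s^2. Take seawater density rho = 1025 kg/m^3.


P = rho * g^2 * H^2 * T / (32 * pi)
P = 1025 * 9.81^2 * 1.73^2 * 9.3 / (32 * pi)
P = 1025 * 96.2361 * 2.9929 * 9.3 / 100.53096
P = 27310.97 W/m

27310.97


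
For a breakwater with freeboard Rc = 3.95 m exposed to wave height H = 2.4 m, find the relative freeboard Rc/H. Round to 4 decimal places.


Relative freeboard = Rc / H
= 3.95 / 2.4
= 1.6458

1.6458


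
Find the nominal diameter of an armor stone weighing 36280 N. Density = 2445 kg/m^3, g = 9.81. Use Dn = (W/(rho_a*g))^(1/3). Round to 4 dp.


V = W / (rho_a * g)
V = 36280 / (2445 * 9.81)
V = 36280 / 23985.45
V = 1.512584 m^3
Dn = V^(1/3) = 1.512584^(1/3)
Dn = 1.1479 m

1.1479


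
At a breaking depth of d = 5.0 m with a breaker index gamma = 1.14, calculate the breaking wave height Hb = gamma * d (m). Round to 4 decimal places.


Hb = gamma * d
Hb = 1.14 * 5.0
Hb = 5.7000 m

5.7000


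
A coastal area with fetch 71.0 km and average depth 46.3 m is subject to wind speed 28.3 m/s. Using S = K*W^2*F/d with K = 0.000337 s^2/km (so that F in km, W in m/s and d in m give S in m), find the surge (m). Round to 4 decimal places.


S = K * W^2 * F / d
W^2 = 28.3^2 = 800.89
S = 0.000337 * 800.89 * 71.0 / 46.3
Numerator = 0.000337 * 800.89 * 71.0 = 19.162895
S = 19.162895 / 46.3 = 0.4139 m

0.4139


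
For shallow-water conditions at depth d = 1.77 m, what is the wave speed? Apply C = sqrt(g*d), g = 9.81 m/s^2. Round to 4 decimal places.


Using the shallow-water approximation:
C = sqrt(g * d) = sqrt(9.81 * 1.77)
C = sqrt(17.3637)
C = 4.1670 m/s

4.1670


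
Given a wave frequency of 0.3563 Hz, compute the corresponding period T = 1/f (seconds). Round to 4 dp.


T = 1 / f
T = 1 / 0.3563
T = 2.8066 s

2.8066


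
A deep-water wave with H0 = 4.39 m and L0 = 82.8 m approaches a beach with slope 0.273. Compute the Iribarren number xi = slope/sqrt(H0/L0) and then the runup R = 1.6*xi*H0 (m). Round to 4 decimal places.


xi = slope / sqrt(H0/L0)
H0/L0 = 4.39/82.8 = 0.053019
sqrt(0.053019) = 0.230259
xi = 0.273 / 0.230259 = 1.185620
R = 1.6 * xi * H0 = 1.6 * 1.185620 * 4.39
R = 8.3278 m

8.3278


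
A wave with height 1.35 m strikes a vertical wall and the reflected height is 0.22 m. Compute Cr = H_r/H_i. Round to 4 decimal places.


Cr = H_r / H_i
Cr = 0.22 / 1.35
Cr = 0.1630

0.1630


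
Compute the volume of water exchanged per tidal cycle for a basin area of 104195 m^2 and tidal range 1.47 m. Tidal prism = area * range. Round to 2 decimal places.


Tidal prism = Area * Tidal range
P = 104195 * 1.47
P = 153166.65 m^3

153166.65


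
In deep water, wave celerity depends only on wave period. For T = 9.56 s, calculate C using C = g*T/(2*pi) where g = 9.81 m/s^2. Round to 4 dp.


We use the deep-water celerity formula:
C = g * T / (2 * pi)
C = 9.81 * 9.56 / (2 * 3.14159...)
C = 93.783600 / 6.283185
C = 14.9261 m/s

14.9261


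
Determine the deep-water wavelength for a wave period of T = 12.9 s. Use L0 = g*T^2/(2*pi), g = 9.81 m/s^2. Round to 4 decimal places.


L0 = g * T^2 / (2 * pi)
L0 = 9.81 * 12.9^2 / (2 * pi)
L0 = 9.81 * 166.4100 / 6.28319
L0 = 1632.4821 / 6.28319
L0 = 259.8176 m

259.8176


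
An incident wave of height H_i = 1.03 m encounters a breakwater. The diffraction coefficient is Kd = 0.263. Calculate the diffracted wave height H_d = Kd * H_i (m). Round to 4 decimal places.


H_d = Kd * H_i
H_d = 0.263 * 1.03
H_d = 0.2709 m

0.2709


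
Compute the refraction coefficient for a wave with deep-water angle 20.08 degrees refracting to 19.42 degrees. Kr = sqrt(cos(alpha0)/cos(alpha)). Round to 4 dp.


Kr = sqrt(cos(alpha0) / cos(alpha))
cos(20.08) = 0.939214
cos(19.42) = 0.943107
Kr = sqrt(0.939214 / 0.943107)
Kr = sqrt(0.995873)
Kr = 0.9979

0.9979


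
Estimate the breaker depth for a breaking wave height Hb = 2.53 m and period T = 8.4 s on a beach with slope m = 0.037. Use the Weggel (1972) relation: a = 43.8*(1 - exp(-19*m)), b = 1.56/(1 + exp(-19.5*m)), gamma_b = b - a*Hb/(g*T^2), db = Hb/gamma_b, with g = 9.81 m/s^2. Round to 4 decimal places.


a = 43.8 * (1 - exp(-19 * m))
exp(-19 * 0.037) = exp(-0.7030) = 0.495098
a = 43.8 * (1 - 0.495098) = 22.114717
b = 1.56 / (1 + exp(-19.5 * m))
exp(-19.5 * 0.037) = exp(-0.7215) = 0.486023
b = 1.56 / (1 + 0.486023) = 1.049782
Hb / (g * T^2) = 2.53 / (9.81 * 8.4^2) = 2.53 / 692.1936 = 0.00365505
gamma_b = b - a * Hb/(g*T^2) = 1.049782 - 22.114717 * 0.00365505 = 0.968952
db = Hb / gamma_b = 2.53 / 0.968952
db = 2.6111 m

2.6111


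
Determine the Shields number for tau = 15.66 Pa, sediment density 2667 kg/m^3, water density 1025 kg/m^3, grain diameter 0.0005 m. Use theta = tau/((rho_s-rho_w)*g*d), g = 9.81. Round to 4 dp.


theta = tau / ((rho_s - rho_w) * g * d)
rho_s - rho_w = 2667 - 1025 = 1642
Denominator = 1642 * 9.81 * 0.0005 = 8.054010
theta = 15.66 / 8.054010
theta = 1.9444

1.9444


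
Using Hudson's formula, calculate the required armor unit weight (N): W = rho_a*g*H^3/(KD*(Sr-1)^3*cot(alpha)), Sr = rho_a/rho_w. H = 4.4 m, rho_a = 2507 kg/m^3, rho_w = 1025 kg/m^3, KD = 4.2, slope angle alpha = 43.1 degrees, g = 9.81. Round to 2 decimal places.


Sr = rho_a / rho_w = 2507 / 1025 = 2.445854
(Sr - 1) = 1.445854
(Sr - 1)^3 = 3.022547
cot(43.1) = 1 / tan(43.1) = 1 / 0.935783 = 1.068623
Numerator = 2507 * 9.81 * 4.4^3 = 2094987.1853
Denominator = 4.2 * 3.022547 * 1.068623 = 13.565848
W = 2094987.1853 / 13.565848
W = 154430.98 N

154430.98


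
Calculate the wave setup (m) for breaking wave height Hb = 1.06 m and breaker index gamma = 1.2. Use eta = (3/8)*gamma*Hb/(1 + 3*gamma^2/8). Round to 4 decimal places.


eta = (3/8) * gamma * Hb / (1 + 3*gamma^2/8)
Numerator = (3/8) * 1.2 * 1.06 = 0.477000
Denominator = 1 + 3*1.2^2/8 = 1 + 0.540000 = 1.540000
eta = 0.477000 / 1.540000
eta = 0.3097 m

0.3097


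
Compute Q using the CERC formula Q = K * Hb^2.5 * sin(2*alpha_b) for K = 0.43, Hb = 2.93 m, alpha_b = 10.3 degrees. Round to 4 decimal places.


Q = K * Hb^2.5 * sin(2 * alpha_b)
Hb^2.5 = 2.93^2.5 = 14.694982
sin(2 * 10.3) = sin(20.6) = 0.351842
Q = 0.43 * 14.694982 * 0.351842
Q = 2.2232 m^3/s

2.2232


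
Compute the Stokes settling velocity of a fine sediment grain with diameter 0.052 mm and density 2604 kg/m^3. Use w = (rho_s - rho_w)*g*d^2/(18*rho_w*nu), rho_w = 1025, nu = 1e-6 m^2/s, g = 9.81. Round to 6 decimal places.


w = (rho_s - rho_w) * g * d^2 / (18 * rho_w * nu)
d = 0.052 mm = 0.000052 m
rho_s - rho_w = 2604 - 1025 = 1579
Numerator = 1579 * 9.81 * (0.000052)^2 = 0.000041884933
Denominator = 18 * 1025 * 1e-6 = 0.018450
w = 0.002270 m/s

0.002270


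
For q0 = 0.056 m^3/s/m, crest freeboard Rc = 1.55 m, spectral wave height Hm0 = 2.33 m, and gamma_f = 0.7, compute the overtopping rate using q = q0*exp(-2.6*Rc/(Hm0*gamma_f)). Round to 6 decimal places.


q = q0 * exp(-2.6 * Rc / (Hm0 * gamma_f))
Exponent = -2.6 * 1.55 / (2.33 * 0.7)
= -2.6 * 1.55 / 1.6310
= -2.470877
exp(-2.470877) = 0.084511
q = 0.056 * 0.084511
q = 0.004733 m^3/s/m

0.004733


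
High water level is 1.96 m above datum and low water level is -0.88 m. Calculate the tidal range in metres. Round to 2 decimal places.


Tidal range = High water - Low water
Tidal range = 1.96 - (-0.88)
Tidal range = 2.84 m

2.84


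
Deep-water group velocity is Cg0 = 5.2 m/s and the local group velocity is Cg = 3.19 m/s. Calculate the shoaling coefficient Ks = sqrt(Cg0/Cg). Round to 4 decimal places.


Ks = sqrt(Cg0 / Cg)
Ks = sqrt(5.2 / 3.19)
Ks = sqrt(1.6301)
Ks = 1.2768

1.2768


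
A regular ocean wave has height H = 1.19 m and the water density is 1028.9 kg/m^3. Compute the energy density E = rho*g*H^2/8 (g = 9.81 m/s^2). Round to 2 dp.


E = (1/8) * rho * g * H^2
E = (1/8) * 1028.9 * 9.81 * 1.19^2
E = 0.125 * 1028.9 * 9.81 * 1.4161
E = 1786.68 J/m^2

1786.68


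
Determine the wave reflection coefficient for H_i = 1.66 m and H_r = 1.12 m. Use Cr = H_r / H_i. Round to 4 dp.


Cr = H_r / H_i
Cr = 1.12 / 1.66
Cr = 0.6747

0.6747


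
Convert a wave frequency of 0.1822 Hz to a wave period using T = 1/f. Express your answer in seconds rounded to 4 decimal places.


T = 1 / f
T = 1 / 0.1822
T = 5.4885 s

5.4885


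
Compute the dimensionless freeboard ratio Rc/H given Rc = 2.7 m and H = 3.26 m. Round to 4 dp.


Relative freeboard = Rc / H
= 2.7 / 3.26
= 0.8282

0.8282


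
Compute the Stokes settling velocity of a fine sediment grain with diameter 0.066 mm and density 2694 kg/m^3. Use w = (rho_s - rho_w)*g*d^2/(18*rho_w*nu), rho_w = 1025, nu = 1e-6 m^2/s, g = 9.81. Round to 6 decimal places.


w = (rho_s - rho_w) * g * d^2 / (18 * rho_w * nu)
d = 0.066 mm = 0.000066 m
rho_s - rho_w = 2694 - 1025 = 1669
Numerator = 1669 * 9.81 * (0.000066)^2 = 0.000071320309
Denominator = 18 * 1025 * 1e-6 = 0.018450
w = 0.003866 m/s

0.003866


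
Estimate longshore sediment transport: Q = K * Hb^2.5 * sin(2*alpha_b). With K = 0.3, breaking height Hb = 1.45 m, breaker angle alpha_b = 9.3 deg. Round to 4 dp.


Q = K * Hb^2.5 * sin(2 * alpha_b)
Hb^2.5 = 1.45^2.5 = 2.531745
sin(2 * 9.3) = sin(18.6) = 0.318959
Q = 0.3 * 2.531745 * 0.318959
Q = 0.2423 m^3/s

0.2423


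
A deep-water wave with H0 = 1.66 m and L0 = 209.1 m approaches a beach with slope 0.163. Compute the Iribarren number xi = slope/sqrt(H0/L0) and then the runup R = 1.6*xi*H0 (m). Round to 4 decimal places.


xi = slope / sqrt(H0/L0)
H0/L0 = 1.66/209.1 = 0.007939
sqrt(0.007939) = 0.089100
xi = 0.163 / 0.089100 = 1.829408
R = 1.6 * xi * H0 = 1.6 * 1.829408 * 1.66
R = 4.8589 m

4.8589


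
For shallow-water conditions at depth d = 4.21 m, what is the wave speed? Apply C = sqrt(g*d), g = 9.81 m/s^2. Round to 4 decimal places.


Using the shallow-water approximation:
C = sqrt(g * d) = sqrt(9.81 * 4.21)
C = sqrt(41.3001)
C = 6.4265 m/s

6.4265


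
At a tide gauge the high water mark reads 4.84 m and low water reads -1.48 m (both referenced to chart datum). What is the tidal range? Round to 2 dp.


Tidal range = High water - Low water
Tidal range = 4.84 - (-1.48)
Tidal range = 6.32 m

6.32


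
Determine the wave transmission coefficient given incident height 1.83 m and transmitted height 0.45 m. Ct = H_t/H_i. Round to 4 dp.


Ct = H_t / H_i
Ct = 0.45 / 1.83
Ct = 0.2459

0.2459


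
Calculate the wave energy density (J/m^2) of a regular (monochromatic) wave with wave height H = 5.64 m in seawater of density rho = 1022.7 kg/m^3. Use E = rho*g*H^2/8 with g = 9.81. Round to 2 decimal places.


E = (1/8) * rho * g * H^2
E = (1/8) * 1022.7 * 9.81 * 5.64^2
E = 0.125 * 1022.7 * 9.81 * 31.8096
E = 39891.97 J/m^2

39891.97


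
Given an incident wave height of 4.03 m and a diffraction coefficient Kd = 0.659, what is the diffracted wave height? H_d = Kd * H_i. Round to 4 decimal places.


H_d = Kd * H_i
H_d = 0.659 * 4.03
H_d = 2.6558 m

2.6558


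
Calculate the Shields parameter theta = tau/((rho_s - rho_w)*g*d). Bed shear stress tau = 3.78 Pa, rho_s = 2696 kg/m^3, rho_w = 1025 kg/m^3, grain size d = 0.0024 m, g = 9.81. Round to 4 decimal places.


theta = tau / ((rho_s - rho_w) * g * d)
rho_s - rho_w = 2696 - 1025 = 1671
Denominator = 1671 * 9.81 * 0.0024 = 39.342024
theta = 3.78 / 39.342024
theta = 0.0961

0.0961


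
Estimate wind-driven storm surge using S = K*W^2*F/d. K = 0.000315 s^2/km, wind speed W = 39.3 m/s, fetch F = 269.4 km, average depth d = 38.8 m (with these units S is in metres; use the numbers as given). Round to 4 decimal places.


S = K * W^2 * F / d
W^2 = 39.3^2 = 1544.49
S = 0.000315 * 1544.49 * 269.4 / 38.8
Numerator = 0.000315 * 1544.49 * 269.4 = 131.066966
S = 131.066966 / 38.8 = 3.3780 m

3.3780


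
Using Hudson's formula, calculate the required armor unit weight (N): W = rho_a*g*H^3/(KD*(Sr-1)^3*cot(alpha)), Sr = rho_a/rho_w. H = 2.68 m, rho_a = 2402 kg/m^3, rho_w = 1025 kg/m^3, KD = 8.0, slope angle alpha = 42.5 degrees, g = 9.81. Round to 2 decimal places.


Sr = rho_a / rho_w = 2402 / 1025 = 2.343415
(Sr - 1) = 1.343415
(Sr - 1)^3 = 2.424545
cot(42.5) = 1 / tan(42.5) = 1 / 0.916331 = 1.091309
Numerator = 2402 * 9.81 * 2.68^3 = 453572.1627
Denominator = 8.0 * 2.424545 * 1.091309 = 21.167411
W = 453572.1627 / 21.167411
W = 21427.85 N

21427.85


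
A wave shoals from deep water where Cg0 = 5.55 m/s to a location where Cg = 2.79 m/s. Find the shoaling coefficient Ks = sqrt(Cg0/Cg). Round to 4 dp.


Ks = sqrt(Cg0 / Cg)
Ks = sqrt(5.55 / 2.79)
Ks = sqrt(1.9892)
Ks = 1.4104

1.4104


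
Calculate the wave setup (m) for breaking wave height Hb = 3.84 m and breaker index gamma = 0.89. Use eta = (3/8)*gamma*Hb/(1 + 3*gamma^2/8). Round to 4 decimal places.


eta = (3/8) * gamma * Hb / (1 + 3*gamma^2/8)
Numerator = (3/8) * 0.89 * 3.84 = 1.281600
Denominator = 1 + 3*0.89^2/8 = 1 + 0.297038 = 1.297038
eta = 1.281600 / 1.297038
eta = 0.9881 m

0.9881


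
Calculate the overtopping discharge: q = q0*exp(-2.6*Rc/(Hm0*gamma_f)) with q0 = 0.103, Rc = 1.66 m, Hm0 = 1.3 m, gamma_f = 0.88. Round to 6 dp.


q = q0 * exp(-2.6 * Rc / (Hm0 * gamma_f))
Exponent = -2.6 * 1.66 / (1.3 * 0.88)
= -2.6 * 1.66 / 1.1440
= -3.772727
exp(-3.772727) = 0.022989
q = 0.103 * 0.022989
q = 0.002368 m^3/s/m

0.002368


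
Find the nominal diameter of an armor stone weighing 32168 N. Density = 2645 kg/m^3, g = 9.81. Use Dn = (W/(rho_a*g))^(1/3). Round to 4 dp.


V = W / (rho_a * g)
V = 32168 / (2645 * 9.81)
V = 32168 / 25947.45
V = 1.239736 m^3
Dn = V^(1/3) = 1.239736^(1/3)
Dn = 1.0743 m

1.0743


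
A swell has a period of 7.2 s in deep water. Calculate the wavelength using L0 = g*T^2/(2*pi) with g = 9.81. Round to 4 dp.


L0 = g * T^2 / (2 * pi)
L0 = 9.81 * 7.2^2 / (2 * pi)
L0 = 9.81 * 51.8400 / 6.28319
L0 = 508.5504 / 6.28319
L0 = 80.9383 m

80.9383


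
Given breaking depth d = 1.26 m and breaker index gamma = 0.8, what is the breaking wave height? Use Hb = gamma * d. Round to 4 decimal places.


Hb = gamma * d
Hb = 0.8 * 1.26
Hb = 1.0080 m

1.0080


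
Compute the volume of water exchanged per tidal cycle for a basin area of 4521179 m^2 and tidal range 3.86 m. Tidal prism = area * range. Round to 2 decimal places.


Tidal prism = Area * Tidal range
P = 4521179 * 3.86
P = 17451750.94 m^3

17451750.94


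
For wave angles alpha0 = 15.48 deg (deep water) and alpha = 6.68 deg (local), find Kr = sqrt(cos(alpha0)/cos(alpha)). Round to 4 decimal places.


Kr = sqrt(cos(alpha0) / cos(alpha))
cos(15.48) = 0.963724
cos(6.68) = 0.993211
Kr = sqrt(0.963724 / 0.993211)
Kr = sqrt(0.970311)
Kr = 0.9850

0.9850


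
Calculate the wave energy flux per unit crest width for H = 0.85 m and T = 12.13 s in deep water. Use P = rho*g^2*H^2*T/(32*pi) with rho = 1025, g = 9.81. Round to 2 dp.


P = rho * g^2 * H^2 * T / (32 * pi)
P = 1025 * 9.81^2 * 0.85^2 * 12.13 / (32 * pi)
P = 1025 * 96.2361 * 0.7225 * 12.13 / 100.53096
P = 8599.25 W/m

8599.25
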